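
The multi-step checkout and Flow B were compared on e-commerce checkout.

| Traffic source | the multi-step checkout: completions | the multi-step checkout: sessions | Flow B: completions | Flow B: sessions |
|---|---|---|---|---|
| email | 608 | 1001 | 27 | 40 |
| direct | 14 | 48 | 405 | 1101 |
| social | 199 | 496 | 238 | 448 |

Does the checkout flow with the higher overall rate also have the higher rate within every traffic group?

Email: the multi-step checkout 608/1001 = 60.7%, Flow B 27/40 = 67.5% → Flow B
Direct: the multi-step checkout 14/48 = 29.2%, Flow B 405/1101 = 36.8% → Flow B
Social: the multi-step checkout 199/496 = 40.1%, Flow B 238/448 = 53.1% → Flow B
Overall: the multi-step checkout 821/1545 = 53.1%, Flow B 670/1589 = 42.2% → the multi-step checkout
Flow B wins each traffic group but the multi-step checkout wins overall — the comparison reverses. Flow B's sessions skew toward direct, which has a lower base rate.

No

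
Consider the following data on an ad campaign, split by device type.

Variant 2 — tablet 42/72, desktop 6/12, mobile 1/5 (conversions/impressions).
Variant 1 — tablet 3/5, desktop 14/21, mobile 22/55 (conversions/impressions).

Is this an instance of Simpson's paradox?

Tablet: Variant 2 42/72 = 58.3%, Variant 1 3/5 = 60.0% → Variant 1
Desktop: Variant 2 6/12 = 50.0%, Variant 1 14/21 = 66.7% → Variant 1
Mobile: Variant 2 1/5 = 20.0%, Variant 1 22/55 = 40.0% → Variant 1
Overall: Variant 2 49/89 = 55.1%, Variant 1 39/81 = 48.1% → Variant 2
Variant 1 wins each device group but Variant 2 wins overall — the comparison reverses. Variant 1's impressions skew toward mobile, which has a lower base rate.

Yes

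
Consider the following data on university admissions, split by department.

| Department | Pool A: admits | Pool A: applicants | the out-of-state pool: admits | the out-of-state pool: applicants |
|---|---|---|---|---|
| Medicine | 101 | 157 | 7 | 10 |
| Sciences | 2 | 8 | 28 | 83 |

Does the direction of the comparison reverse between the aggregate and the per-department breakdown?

Yes

Medicine: Pool A 101/157 = 64.3%, the out-of-state pool 7/10 = 70.0% → the out-of-state pool
Sciences: Pool A 2/8 = 25.0%, the out-of-state pool 28/83 = 33.7% → the out-of-state pool
Overall: Pool A 103/165 = 62.4%, the out-of-state pool 35/93 = 37.6% → Pool A
The out-of-state pool wins each department group but Pool A wins overall — the comparison reverses. The out-of-state pool's applicants skew toward Sciences, which has a lower base rate.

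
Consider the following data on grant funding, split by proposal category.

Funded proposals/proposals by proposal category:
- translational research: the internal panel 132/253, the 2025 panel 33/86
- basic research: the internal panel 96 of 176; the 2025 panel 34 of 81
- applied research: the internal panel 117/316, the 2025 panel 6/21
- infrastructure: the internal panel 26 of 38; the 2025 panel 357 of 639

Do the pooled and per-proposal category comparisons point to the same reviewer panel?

Translational research: the internal panel 132/253 = 52.2%, the 2025 panel 33/86 = 38.4% → the internal panel
Basic research: the internal panel 96/176 = 54.5%, the 2025 panel 34/81 = 42.0% → the internal panel
Applied research: the internal panel 117/316 = 37.0%, the 2025 panel 6/21 = 28.6% → the internal panel
Infrastructure: the internal panel 26/38 = 68.4%, the 2025 panel 357/639 = 55.9% → the internal panel
Overall: the internal panel 371/783 = 47.4%, the 2025 panel 430/827 = 52.0% → the 2025 panel
The internal panel wins each proposal group but the 2025 panel wins overall — the comparison reverses. The internal panel's proposals skew toward applied research, which has a lower base rate.

No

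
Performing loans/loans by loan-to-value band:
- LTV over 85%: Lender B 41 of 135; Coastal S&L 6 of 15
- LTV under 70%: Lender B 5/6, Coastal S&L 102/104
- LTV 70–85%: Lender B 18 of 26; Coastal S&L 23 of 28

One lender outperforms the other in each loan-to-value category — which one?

Coastal S&L

LTV over 85%: Lender B 41/135 = 30.4%, Coastal S&L 6/15 = 40.0% → Coastal S&L
LTV under 70%: Lender B 5/6 = 83.3%, Coastal S&L 102/104 = 98.1% → Coastal S&L
LTV 70–85%: Lender B 18/26 = 69.2%, Coastal S&L 23/28 = 82.1% → Coastal S&L
Coastal S&L has the higher rate in all 3 groups.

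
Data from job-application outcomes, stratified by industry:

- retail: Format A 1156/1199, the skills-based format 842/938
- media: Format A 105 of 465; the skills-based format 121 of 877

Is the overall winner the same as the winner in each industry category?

Retail: Format A 1156/1199 = 96.4%, the skills-based format 842/938 = 89.8% → Format A
Media: Format A 105/465 = 22.6%, the skills-based format 121/877 = 13.8% → Format A
Overall: Format A 1261/1664 = 75.8%, the skills-based format 963/1815 = 53.1% → Format A
Format A wins overall and in every industry group — no reversal.

Yes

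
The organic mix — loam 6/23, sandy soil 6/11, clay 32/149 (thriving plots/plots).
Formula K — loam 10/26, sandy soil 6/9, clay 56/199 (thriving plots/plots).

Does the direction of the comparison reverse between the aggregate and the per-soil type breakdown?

No

Loam: the organic mix 6/23 = 26.1%, Formula K 10/26 = 38.5% → Formula K
Sandy soil: the organic mix 6/11 = 54.5%, Formula K 6/9 = 66.7% → Formula K
Clay: the organic mix 32/149 = 21.5%, Formula K 56/199 = 28.1% → Formula K
Overall: the organic mix 44/183 = 24.0%, Formula K 72/234 = 30.8% → Formula K
Formula K wins overall and in every soil group — no reversal.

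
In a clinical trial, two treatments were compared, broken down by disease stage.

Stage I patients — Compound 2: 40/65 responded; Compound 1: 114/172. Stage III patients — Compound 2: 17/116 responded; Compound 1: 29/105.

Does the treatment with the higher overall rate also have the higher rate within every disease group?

Yes

Stage I: Compound 2 40/65 = 61.5%, Compound 1 114/172 = 66.3% → Compound 1
Stage III: Compound 2 17/116 = 14.7%, Compound 1 29/105 = 27.6% → Compound 1
Overall: Compound 2 57/181 = 31.5%, Compound 1 143/277 = 51.6% → Compound 1
Compound 1 wins overall and in every disease group — no reversal.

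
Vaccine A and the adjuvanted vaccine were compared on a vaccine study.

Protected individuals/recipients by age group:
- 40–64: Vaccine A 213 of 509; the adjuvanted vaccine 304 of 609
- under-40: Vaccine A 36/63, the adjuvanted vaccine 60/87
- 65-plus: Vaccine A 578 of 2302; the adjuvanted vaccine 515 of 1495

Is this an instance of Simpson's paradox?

No

40–64: Vaccine A 213/509 = 41.8%, the adjuvanted vaccine 304/609 = 49.9% → the adjuvanted vaccine
Under-40: Vaccine A 36/63 = 57.1%, the adjuvanted vaccine 60/87 = 69.0% → the adjuvanted vaccine
65-plus: Vaccine A 578/2302 = 25.1%, the adjuvanted vaccine 515/1495 = 34.4% → the adjuvanted vaccine
Overall: Vaccine A 827/2874 = 28.8%, the adjuvanted vaccine 879/2191 = 40.1% → the adjuvanted vaccine
The adjuvanted vaccine wins overall and in every age group — no reversal.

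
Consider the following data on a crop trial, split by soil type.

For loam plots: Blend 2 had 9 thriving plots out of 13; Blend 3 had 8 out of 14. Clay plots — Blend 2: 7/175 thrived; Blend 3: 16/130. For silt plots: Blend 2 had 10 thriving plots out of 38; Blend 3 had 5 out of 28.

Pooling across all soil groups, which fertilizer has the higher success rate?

Loam: Blend 2 9/13 = 69.2%, Blend 3 8/14 = 57.1% → Blend 2
Clay: Blend 2 7/175 = 4.0%, Blend 3 16/130 = 12.3% → Blend 3
Silt: Blend 2 10/38 = 26.3%, Blend 3 5/28 = 17.9% → Blend 2
Overall: Blend 2 26/226 = 11.5%, Blend 3 29/172 = 16.9% → Blend 3
(Neither sweeps every soil group, but Blend 3 has the higher pooled rate.)

Blend 3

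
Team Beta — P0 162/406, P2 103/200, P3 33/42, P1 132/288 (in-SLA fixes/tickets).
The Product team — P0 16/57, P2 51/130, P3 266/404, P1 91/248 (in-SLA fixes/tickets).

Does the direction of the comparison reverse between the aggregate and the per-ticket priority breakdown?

P0: Team Beta 162/406 = 39.9%, the Product team 16/57 = 28.1% → Team Beta
P2: Team Beta 103/200 = 51.5%, the Product team 51/130 = 39.2% → Team Beta
P3: Team Beta 33/42 = 78.6%, the Product team 266/404 = 65.8% → Team Beta
P1: Team Beta 132/288 = 45.8%, the Product team 91/248 = 36.7% → Team Beta
Overall: Team Beta 430/936 = 45.9%, the Product team 424/839 = 50.5% → the Product team
Team Beta wins each ticket group but the Product team wins overall — the comparison reverses. Team Beta's tickets skew toward P0, which has a lower base rate.

Yes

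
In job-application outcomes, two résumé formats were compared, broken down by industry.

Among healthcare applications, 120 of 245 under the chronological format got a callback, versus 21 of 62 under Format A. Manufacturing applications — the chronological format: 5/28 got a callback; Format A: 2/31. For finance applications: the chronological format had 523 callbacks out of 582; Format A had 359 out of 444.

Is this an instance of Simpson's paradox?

No

Healthcare: the chronological format 120/245 = 49.0%, Format A 21/62 = 33.9% → the chronological format
Manufacturing: the chronological format 5/28 = 17.9%, Format A 2/31 = 6.5% → the chronological format
Finance: the chronological format 523/582 = 89.9%, Format A 359/444 = 80.9% → the chronological format
Overall: the chronological format 648/855 = 75.8%, Format A 382/537 = 71.1% → the chronological format
The chronological format wins overall and in every industry group — no reversal.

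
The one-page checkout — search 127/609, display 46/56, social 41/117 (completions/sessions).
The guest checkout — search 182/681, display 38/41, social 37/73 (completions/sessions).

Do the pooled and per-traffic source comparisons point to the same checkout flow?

Search: the one-page checkout 127/609 = 20.9%, the guest checkout 182/681 = 26.7% → the guest checkout
Display: the one-page checkout 46/56 = 82.1%, the guest checkout 38/41 = 92.7% → the guest checkout
Social: the one-page checkout 41/117 = 35.0%, the guest checkout 37/73 = 50.7% → the guest checkout
Overall: the one-page checkout 214/782 = 27.4%, the guest checkout 257/795 = 32.3% → the guest checkout
The guest checkout wins overall and in every traffic group — no reversal.

Yes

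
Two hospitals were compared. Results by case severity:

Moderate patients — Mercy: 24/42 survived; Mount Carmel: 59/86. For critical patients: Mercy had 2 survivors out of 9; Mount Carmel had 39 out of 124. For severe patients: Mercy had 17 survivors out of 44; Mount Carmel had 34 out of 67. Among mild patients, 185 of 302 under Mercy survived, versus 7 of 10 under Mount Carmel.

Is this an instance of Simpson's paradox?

Moderate: Mercy 24/42 = 57.1%, Mount Carmel 59/86 = 68.6% → Mount Carmel
Critical: Mercy 2/9 = 22.2%, Mount Carmel 39/124 = 31.5% → Mount Carmel
Severe: Mercy 17/44 = 38.6%, Mount Carmel 34/67 = 50.7% → Mount Carmel
Mild: Mercy 185/302 = 61.3%, Mount Carmel 7/10 = 70.0% → Mount Carmel
Overall: Mercy 228/397 = 57.4%, Mount Carmel 139/287 = 48.4% → Mercy
Mount Carmel wins each case group but Mercy wins overall — the comparison reverses. Mount Carmel's patients skew toward critical, which has a lower base rate.

Yes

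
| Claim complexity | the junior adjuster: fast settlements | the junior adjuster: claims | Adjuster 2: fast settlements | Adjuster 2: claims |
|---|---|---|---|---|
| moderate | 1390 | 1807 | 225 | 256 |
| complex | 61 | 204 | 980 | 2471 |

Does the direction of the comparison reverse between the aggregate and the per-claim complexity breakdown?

Moderate: the junior adjuster 1390/1807 = 76.9%, Adjuster 2 225/256 = 87.9% → Adjuster 2
Complex: the junior adjuster 61/204 = 29.9%, Adjuster 2 980/2471 = 39.7% → Adjuster 2
Overall: the junior adjuster 1451/2011 = 72.2%, Adjuster 2 1205/2727 = 44.2% → the junior adjuster
Adjuster 2 wins each claim group but the junior adjuster wins overall — the comparison reverses. Adjuster 2's claims skew toward complex, which has a lower base rate.

Yes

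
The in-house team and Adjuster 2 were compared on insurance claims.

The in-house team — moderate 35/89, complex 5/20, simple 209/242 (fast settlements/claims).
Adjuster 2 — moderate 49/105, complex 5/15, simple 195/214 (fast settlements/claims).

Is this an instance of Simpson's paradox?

Moderate: the in-house team 35/89 = 39.3%, Adjuster 2 49/105 = 46.7% → Adjuster 2
Complex: the in-house team 5/20 = 25.0%, Adjuster 2 5/15 = 33.3% → Adjuster 2
Simple: the in-house team 209/242 = 86.4%, Adjuster 2 195/214 = 91.1% → Adjuster 2
Overall: the in-house team 249/351 = 70.9%, Adjuster 2 249/334 = 74.6% → Adjuster 2
Adjuster 2 wins overall and in every claim group — no reversal.

No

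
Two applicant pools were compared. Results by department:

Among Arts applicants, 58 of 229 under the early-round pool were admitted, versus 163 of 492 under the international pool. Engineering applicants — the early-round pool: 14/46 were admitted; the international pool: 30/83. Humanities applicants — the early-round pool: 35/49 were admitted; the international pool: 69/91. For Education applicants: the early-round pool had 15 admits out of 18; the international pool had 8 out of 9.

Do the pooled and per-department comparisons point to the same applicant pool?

Yes

Arts: the early-round pool 58/229 = 25.3%, the international pool 163/492 = 33.1% → the international pool
Engineering: the early-round pool 14/46 = 30.4%, the international pool 30/83 = 36.1% → the international pool
Humanities: the early-round pool 35/49 = 71.4%, the international pool 69/91 = 75.8% → the international pool
Education: the early-round pool 15/18 = 83.3%, the international pool 8/9 = 88.9% → the international pool
Overall: the early-round pool 122/342 = 35.7%, the international pool 270/675 = 40.0% → the international pool
The international pool wins overall and in every department group — no reversal.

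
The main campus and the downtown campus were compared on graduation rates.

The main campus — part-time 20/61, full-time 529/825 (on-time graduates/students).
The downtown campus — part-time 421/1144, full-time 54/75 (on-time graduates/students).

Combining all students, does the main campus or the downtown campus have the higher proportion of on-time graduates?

Part-time: the main campus 20/61 = 32.8%, the downtown campus 421/1144 = 36.8% → the downtown campus
Full-time: the main campus 529/825 = 64.1%, the downtown campus 54/75 = 72.0% → the downtown campus
Overall: the main campus 549/886 = 62.0%, the downtown campus 475/1219 = 39.0% → the main campus
(The downtown campus wins every enrollment group but the main campus wins overall — the downtown campus's students skew toward the low-rate part-time group.)

the main campus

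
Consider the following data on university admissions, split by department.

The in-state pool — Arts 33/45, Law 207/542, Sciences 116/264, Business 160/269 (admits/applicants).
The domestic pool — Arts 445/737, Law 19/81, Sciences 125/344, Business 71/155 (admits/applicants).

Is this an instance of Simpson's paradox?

Arts: the in-state pool 33/45 = 73.3%, the domestic pool 445/737 = 60.4% → the in-state pool
Law: the in-state pool 207/542 = 38.2%, the domestic pool 19/81 = 23.5% → the in-state pool
Sciences: the in-state pool 116/264 = 43.9%, the domestic pool 125/344 = 36.3% → the in-state pool
Business: the in-state pool 160/269 = 59.5%, the domestic pool 71/155 = 45.8% → the in-state pool
Overall: the in-state pool 516/1120 = 46.1%, the domestic pool 660/1317 = 50.1% → the domestic pool
The in-state pool wins each department group but the domestic pool wins overall — the comparison reverses. The in-state pool's applicants skew toward Law, which has a lower base rate.

Yes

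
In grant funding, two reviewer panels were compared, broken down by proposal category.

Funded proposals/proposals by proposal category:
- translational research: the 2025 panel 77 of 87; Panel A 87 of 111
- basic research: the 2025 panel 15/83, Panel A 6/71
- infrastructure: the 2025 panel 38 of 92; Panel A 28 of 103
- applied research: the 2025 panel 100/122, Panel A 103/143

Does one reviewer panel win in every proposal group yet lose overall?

Translational research: the 2025 panel 77/87 = 88.5%, Panel A 87/111 = 78.4% → the 2025 panel
Basic research: the 2025 panel 15/83 = 18.1%, Panel A 6/71 = 8.5% → the 2025 panel
Infrastructure: the 2025 panel 38/92 = 41.3%, Panel A 28/103 = 27.2% → the 2025 panel
Applied research: the 2025 panel 100/122 = 82.0%, Panel A 103/143 = 72.0% → the 2025 panel
Overall: the 2025 panel 230/384 = 59.9%, Panel A 224/428 = 52.3% → the 2025 panel
The 2025 panel wins overall and in every proposal group — no reversal.

No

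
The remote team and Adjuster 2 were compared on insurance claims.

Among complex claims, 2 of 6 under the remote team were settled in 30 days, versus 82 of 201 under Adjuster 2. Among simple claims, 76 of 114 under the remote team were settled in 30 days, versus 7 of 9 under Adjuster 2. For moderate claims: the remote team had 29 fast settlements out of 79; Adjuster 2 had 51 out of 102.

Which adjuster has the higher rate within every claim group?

Complex: the remote team 2/6 = 33.3%, Adjuster 2 82/201 = 40.8% → Adjuster 2
Simple: the remote team 76/114 = 66.7%, Adjuster 2 7/9 = 77.8% → Adjuster 2
Moderate: the remote team 29/79 = 36.7%, Adjuster 2 51/102 = 50.0% → Adjuster 2
Adjuster 2 has the higher rate in all 3 groups.

Adjuster 2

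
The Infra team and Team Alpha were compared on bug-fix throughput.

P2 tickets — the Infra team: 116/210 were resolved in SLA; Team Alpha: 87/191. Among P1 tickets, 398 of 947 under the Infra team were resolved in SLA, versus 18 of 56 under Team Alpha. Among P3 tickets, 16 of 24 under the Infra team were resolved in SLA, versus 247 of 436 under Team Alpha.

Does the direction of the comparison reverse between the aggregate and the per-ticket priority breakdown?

P2: the Infra team 116/210 = 55.2%, Team Alpha 87/191 = 45.5% → the Infra team
P1: the Infra team 398/947 = 42.0%, Team Alpha 18/56 = 32.1% → the Infra team
P3: the Infra team 16/24 = 66.7%, Team Alpha 247/436 = 56.7% → the Infra team
Overall: the Infra team 530/1181 = 44.9%, Team Alpha 352/683 = 51.5% → Team Alpha
The Infra team wins each ticket group but Team Alpha wins overall — the comparison reverses. The Infra team's tickets skew toward P1, which has a lower base rate.

Yes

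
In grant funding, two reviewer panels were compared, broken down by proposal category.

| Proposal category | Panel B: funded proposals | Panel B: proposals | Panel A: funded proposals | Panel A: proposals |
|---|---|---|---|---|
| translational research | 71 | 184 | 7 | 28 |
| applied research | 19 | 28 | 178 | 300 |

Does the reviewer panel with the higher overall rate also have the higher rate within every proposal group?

Translational research: Panel B 71/184 = 38.6%, Panel A 7/28 = 25.0% → Panel B
Applied research: Panel B 19/28 = 67.9%, Panel A 178/300 = 59.3% → Panel B
Overall: Panel B 90/212 = 42.5%, Panel A 185/328 = 56.4% → Panel A
Panel B wins each proposal group but Panel A wins overall — the comparison reverses. Panel B's proposals skew toward translational research, which has a lower base rate.

No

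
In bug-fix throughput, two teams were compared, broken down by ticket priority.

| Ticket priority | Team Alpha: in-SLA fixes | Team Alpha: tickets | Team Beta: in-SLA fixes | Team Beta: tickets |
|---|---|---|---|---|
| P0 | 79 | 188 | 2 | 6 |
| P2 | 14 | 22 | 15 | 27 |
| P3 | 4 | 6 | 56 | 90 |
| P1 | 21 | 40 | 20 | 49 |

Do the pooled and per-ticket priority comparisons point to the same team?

P0: Team Alpha 79/188 = 42.0%, Team Beta 2/6 = 33.3% → Team Alpha
P2: Team Alpha 14/22 = 63.6%, Team Beta 15/27 = 55.6% → Team Alpha
P3: Team Alpha 4/6 = 66.7%, Team Beta 56/90 = 62.2% → Team Alpha
P1: Team Alpha 21/40 = 52.5%, Team Beta 20/49 = 40.8% → Team Alpha
Overall: Team Alpha 118/256 = 46.1%, Team Beta 93/172 = 54.1% → Team Beta
Team Alpha wins each ticket group but Team Beta wins overall — the comparison reverses. Team Alpha's tickets skew toward P0, which has a lower base rate.

No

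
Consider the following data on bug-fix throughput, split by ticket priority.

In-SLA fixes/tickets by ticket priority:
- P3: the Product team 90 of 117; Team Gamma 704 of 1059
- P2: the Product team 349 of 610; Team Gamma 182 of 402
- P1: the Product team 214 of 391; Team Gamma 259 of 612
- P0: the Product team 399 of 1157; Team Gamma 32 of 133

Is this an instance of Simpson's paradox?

P3: the Product team 90/117 = 76.9%, Team Gamma 704/1059 = 66.5% → the Product team
P2: the Product team 349/610 = 57.2%, Team Gamma 182/402 = 45.3% → the Product team
P1: the Product team 214/391 = 54.7%, Team Gamma 259/612 = 42.3% → the Product team
P0: the Product team 399/1157 = 34.5%, Team Gamma 32/133 = 24.1% → the Product team
Overall: the Product team 1052/2275 = 46.2%, Team Gamma 1177/2206 = 53.4% → Team Gamma
The Product team wins each ticket group but Team Gamma wins overall — the comparison reverses. The Product team's tickets skew toward P0, which has a lower base rate.

Yes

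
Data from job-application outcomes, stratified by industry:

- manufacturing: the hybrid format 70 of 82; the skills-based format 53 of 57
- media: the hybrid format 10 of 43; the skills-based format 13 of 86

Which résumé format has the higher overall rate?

Manufacturing: the hybrid format 70/82 = 85.4%, the skills-based format 53/57 = 93.0% → the skills-based format
Media: the hybrid format 10/43 = 23.3%, the skills-based format 13/86 = 15.1% → the hybrid format
Overall: the hybrid format 80/125 = 64.0%, the skills-based format 66/143 = 46.2% → the hybrid format
(Neither sweeps every industry group, but the hybrid format has the higher pooled rate.)

the hybrid format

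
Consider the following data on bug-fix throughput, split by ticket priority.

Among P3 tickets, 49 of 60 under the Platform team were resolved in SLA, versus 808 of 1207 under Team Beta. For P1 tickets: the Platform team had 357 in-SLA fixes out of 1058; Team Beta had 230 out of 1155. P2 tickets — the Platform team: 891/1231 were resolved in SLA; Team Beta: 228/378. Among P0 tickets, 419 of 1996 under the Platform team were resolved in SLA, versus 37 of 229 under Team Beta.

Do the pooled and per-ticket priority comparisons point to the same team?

P3: the Platform team 49/60 = 81.7%, Team Beta 808/1207 = 66.9% → the Platform team
P1: the Platform team 357/1058 = 33.7%, Team Beta 230/1155 = 19.9% → the Platform team
P2: the Platform team 891/1231 = 72.4%, Team Beta 228/378 = 60.3% → the Platform team
P0: the Platform team 419/1996 = 21.0%, Team Beta 37/229 = 16.2% → the Platform team
Overall: the Platform team 1716/4345 = 39.5%, Team Beta 1303/2969 = 43.9% → Team Beta
The Platform team wins each ticket group but Team Beta wins overall — the comparison reverses. The Platform team's tickets skew toward P0, which has a lower base rate.

No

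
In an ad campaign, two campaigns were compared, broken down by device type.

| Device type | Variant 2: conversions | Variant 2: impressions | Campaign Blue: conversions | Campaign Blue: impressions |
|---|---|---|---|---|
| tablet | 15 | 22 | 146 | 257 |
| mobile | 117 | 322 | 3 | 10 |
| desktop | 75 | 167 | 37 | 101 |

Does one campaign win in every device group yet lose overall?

Tablet: Variant 2 15/22 = 68.2%, Campaign Blue 146/257 = 56.8% → Variant 2
Mobile: Variant 2 117/322 = 36.3%, Campaign Blue 3/10 = 30.0% → Variant 2
Desktop: Variant 2 75/167 = 44.9%, Campaign Blue 37/101 = 36.6% → Variant 2
Overall: Variant 2 207/511 = 40.5%, Campaign Blue 186/368 = 50.5% → Campaign Blue
Variant 2 wins each device group but Campaign Blue wins overall — the comparison reverses. Variant 2's impressions skew toward mobile, which has a lower base rate.

Yes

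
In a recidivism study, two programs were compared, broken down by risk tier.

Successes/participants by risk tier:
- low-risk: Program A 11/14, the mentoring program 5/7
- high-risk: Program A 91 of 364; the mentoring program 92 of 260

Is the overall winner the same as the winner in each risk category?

No

Low-risk: Program A 11/14 = 78.6%, the mentoring program 5/7 = 71.4% → Program A
High-risk: Program A 91/364 = 25.0%, the mentoring program 92/260 = 35.4% → the mentoring program
Overall: Program A 102/378 = 27.0%, the mentoring program 97/267 = 36.3% → the mentoring program
Neither sweeps: Program A wins 1 of 2 groups, the mentoring program wins 1. The mentoring program wins overall but not every group — no Simpson reversal.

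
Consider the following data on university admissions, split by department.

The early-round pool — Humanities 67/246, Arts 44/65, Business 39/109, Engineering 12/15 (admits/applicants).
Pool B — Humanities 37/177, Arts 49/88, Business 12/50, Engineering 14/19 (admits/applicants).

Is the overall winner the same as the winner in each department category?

Yes

Humanities: the early-round pool 67/246 = 27.2%, Pool B 37/177 = 20.9% → the early-round pool
Arts: the early-round pool 44/65 = 67.7%, Pool B 49/88 = 55.7% → the early-round pool
Business: the early-round pool 39/109 = 35.8%, Pool B 12/50 = 24.0% → the early-round pool
Engineering: the early-round pool 12/15 = 80.0%, Pool B 14/19 = 73.7% → the early-round pool
Overall: the early-round pool 162/435 = 37.2%, Pool B 112/334 = 33.5% → the early-round pool
The early-round pool wins overall and in every department group — no reversal.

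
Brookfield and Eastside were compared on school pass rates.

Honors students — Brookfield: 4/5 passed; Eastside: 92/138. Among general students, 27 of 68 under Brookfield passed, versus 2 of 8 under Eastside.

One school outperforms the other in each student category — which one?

Honors: Brookfield 4/5 = 80.0%, Eastside 92/138 = 66.7% → Brookfield
General: Brookfield 27/68 = 39.7%, Eastside 2/8 = 25.0% → Brookfield
Brookfield has the higher rate in both groups.

Brookfield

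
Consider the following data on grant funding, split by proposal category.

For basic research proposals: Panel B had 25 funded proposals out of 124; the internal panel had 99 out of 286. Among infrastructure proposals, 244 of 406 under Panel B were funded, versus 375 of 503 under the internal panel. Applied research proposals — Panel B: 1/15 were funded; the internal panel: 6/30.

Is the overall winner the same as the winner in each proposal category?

Basic research: Panel B 25/124 = 20.2%, the internal panel 99/286 = 34.6% → the internal panel
Infrastructure: Panel B 244/406 = 60.1%, the internal panel 375/503 = 74.6% → the internal panel
Applied research: Panel B 1/15 = 6.7%, the internal panel 6/30 = 20.0% → the internal panel
Overall: Panel B 270/545 = 49.5%, the internal panel 480/819 = 58.6% → the internal panel
The internal panel wins overall and in every proposal group — no reversal.

Yes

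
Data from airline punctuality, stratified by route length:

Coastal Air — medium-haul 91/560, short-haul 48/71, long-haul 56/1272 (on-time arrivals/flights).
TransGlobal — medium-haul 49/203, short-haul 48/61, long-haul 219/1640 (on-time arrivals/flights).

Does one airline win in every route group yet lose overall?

No

Medium-haul: Coastal Air 91/560 = 16.2%, TransGlobal 49/203 = 24.1% → TransGlobal
Short-haul: Coastal Air 48/71 = 67.6%, TransGlobal 48/61 = 78.7% → TransGlobal
Long-haul: Coastal Air 56/1272 = 4.4%, TransGlobal 219/1640 = 13.4% → TransGlobal
Overall: Coastal Air 195/1903 = 10.2%, TransGlobal 316/1904 = 16.6% → TransGlobal
TransGlobal wins overall and in every route group — no reversal.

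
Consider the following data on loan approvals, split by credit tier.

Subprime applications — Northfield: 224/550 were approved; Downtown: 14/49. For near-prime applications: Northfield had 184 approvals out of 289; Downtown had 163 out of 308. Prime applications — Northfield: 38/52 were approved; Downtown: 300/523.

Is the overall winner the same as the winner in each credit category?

Subprime: Northfield 224/550 = 40.7%, Downtown 14/49 = 28.6% → Northfield
Near-prime: Northfield 184/289 = 63.7%, Downtown 163/308 = 52.9% → Northfield
Prime: Northfield 38/52 = 73.1%, Downtown 300/523 = 57.4% → Northfield
Overall: Northfield 446/891 = 50.1%, Downtown 477/880 = 54.2% → Downtown
Northfield wins each credit group but Downtown wins overall — the comparison reverses. Northfield's applications skew toward subprime, which has a lower base rate.

No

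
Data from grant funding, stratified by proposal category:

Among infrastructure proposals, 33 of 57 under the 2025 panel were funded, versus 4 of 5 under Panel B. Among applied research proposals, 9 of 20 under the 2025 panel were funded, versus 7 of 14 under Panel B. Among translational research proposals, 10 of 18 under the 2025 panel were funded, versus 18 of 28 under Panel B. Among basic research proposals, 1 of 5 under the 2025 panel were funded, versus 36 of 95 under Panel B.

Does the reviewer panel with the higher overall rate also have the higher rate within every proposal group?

Infrastructure: the 2025 panel 33/57 = 57.9%, Panel B 4/5 = 80.0% → Panel B
Applied research: the 2025 panel 9/20 = 45.0%, Panel B 7/14 = 50.0% → Panel B
Translational research: the 2025 panel 10/18 = 55.6%, Panel B 18/28 = 64.3% → Panel B
Basic research: the 2025 panel 1/5 = 20.0%, Panel B 36/95 = 37.9% → Panel B
Overall: the 2025 panel 53/100 = 53.0%, Panel B 65/142 = 45.8% → the 2025 panel
Panel B wins each proposal group but the 2025 panel wins overall — the comparison reverses. Panel B's proposals skew toward basic research, which has a lower base rate.

No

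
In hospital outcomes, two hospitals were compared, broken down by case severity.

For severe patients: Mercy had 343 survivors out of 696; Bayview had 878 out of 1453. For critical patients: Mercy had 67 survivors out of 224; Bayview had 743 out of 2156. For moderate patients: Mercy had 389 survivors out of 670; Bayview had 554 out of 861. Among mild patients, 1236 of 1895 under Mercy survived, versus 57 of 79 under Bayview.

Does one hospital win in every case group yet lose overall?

Yes

Severe: Mercy 343/696 = 49.3%, Bayview 878/1453 = 60.4% → Bayview
Critical: Mercy 67/224 = 29.9%, Bayview 743/2156 = 34.5% → Bayview
Moderate: Mercy 389/670 = 58.1%, Bayview 554/861 = 64.3% → Bayview
Mild: Mercy 1236/1895 = 65.2%, Bayview 57/79 = 72.2% → Bayview
Overall: Mercy 2035/3485 = 58.4%, Bayview 2232/4549 = 49.1% → Mercy
Bayview wins each case group but Mercy wins overall — the comparison reverses. Bayview's patients skew toward critical, which has a lower base rate.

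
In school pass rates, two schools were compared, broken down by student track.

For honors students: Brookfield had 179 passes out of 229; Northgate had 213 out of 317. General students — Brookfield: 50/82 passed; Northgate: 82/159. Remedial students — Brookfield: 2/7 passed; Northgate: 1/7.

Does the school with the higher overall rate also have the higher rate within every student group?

Honors: Brookfield 179/229 = 78.2%, Northgate 213/317 = 67.2% → Brookfield
General: Brookfield 50/82 = 61.0%, Northgate 82/159 = 51.6% → Brookfield
Remedial: Brookfield 2/7 = 28.6%, Northgate 1/7 = 14.3% → Brookfield
Overall: Brookfield 231/318 = 72.6%, Northgate 296/483 = 61.3% → Brookfield
Brookfield wins overall and in every student group — no reversal.

Yes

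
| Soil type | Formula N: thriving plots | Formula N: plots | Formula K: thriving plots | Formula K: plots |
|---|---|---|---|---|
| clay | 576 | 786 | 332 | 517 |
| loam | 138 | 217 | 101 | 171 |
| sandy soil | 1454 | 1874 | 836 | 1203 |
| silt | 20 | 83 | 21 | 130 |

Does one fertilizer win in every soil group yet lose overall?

No

Clay: Formula N 576/786 = 73.3%, Formula K 332/517 = 64.2% → Formula N
Loam: Formula N 138/217 = 63.6%, Formula K 101/171 = 59.1% → Formula N
Sandy soil: Formula N 1454/1874 = 77.6%, Formula K 836/1203 = 69.5% → Formula N
Silt: Formula N 20/83 = 24.1%, Formula K 21/130 = 16.2% → Formula N
Overall: Formula N 2188/2960 = 73.9%, Formula K 1290/2021 = 63.8% → Formula N
Formula N wins overall and in every soil group — no reversal.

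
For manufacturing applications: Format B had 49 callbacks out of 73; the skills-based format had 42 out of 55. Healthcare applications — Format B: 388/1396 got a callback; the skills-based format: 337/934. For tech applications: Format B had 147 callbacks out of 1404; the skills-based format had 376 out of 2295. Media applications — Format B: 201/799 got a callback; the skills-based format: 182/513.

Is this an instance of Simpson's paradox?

Manufacturing: Format B 49/73 = 67.1%, the skills-based format 42/55 = 76.4% → the skills-based format
Healthcare: Format B 388/1396 = 27.8%, the skills-based format 337/934 = 36.1% → the skills-based format
Tech: Format B 147/1404 = 10.5%, the skills-based format 376/2295 = 16.4% → the skills-based format
Media: Format B 201/799 = 25.2%, the skills-based format 182/513 = 35.5% → the skills-based format
Overall: Format B 785/3672 = 21.4%, the skills-based format 937/3797 = 24.7% → the skills-based format
The skills-based format wins overall and in every industry group — no reversal.

No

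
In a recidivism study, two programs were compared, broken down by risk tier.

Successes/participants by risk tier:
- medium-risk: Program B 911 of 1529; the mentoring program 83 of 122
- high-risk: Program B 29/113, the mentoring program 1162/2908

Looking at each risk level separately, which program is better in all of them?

the mentoring program

Medium-risk: Program B 911/1529 = 59.6%, the mentoring program 83/122 = 68.0% → the mentoring program
High-risk: Program B 29/113 = 25.7%, the mentoring program 1162/2908 = 40.0% → the mentoring program
The mentoring program has the higher rate in both groups.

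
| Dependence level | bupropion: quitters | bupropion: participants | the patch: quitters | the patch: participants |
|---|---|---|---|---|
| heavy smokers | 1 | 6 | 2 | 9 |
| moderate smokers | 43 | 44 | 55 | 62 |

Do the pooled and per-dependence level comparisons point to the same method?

Heavy smokers: bupropion 1/6 = 16.7%, the patch 2/9 = 22.2% → the patch
Moderate smokers: bupropion 43/44 = 97.7%, the patch 55/62 = 88.7% → bupropion
Overall: bupropion 44/50 = 88.0%, the patch 57/71 = 80.3% → bupropion
Neither sweeps: bupropion wins 1 of 2 groups, the patch wins 1. Bupropion wins overall but not every group — no Simpson reversal.

No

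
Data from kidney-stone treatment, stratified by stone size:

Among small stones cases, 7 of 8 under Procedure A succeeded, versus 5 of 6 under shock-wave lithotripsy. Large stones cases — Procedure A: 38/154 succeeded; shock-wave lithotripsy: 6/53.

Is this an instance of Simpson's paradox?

Small stones: Procedure A 7/8 = 87.5%, shock-wave lithotripsy 5/6 = 83.3% → Procedure A
Large stones: Procedure A 38/154 = 24.7%, shock-wave lithotripsy 6/53 = 11.3% → Procedure A
Overall: Procedure A 45/162 = 27.8%, shock-wave lithotripsy 11/59 = 18.6% → Procedure A
Procedure A wins overall and in every stone group — no reversal.

No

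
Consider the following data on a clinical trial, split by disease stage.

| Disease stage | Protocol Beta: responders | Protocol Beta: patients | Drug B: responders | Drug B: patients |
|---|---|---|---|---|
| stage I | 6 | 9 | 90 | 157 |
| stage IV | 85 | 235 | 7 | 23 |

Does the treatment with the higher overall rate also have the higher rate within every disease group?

No

Stage I: Protocol Beta 6/9 = 66.7%, Drug B 90/157 = 57.3% → Protocol Beta
Stage IV: Protocol Beta 85/235 = 36.2%, Drug B 7/23 = 30.4% → Protocol Beta
Overall: Protocol Beta 91/244 = 37.3%, Drug B 97/180 = 53.9% → Drug B
Protocol Beta wins each disease group but Drug B wins overall — the comparison reverses. Protocol Beta's patients skew toward stage IV, which has a lower base rate.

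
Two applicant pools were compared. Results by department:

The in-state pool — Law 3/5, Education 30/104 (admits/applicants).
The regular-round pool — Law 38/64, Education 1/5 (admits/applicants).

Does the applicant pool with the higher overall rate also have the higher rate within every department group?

Law: the in-state pool 3/5 = 60.0%, the regular-round pool 38/64 = 59.4% → the in-state pool
Education: the in-state pool 30/104 = 28.8%, the regular-round pool 1/5 = 20.0% → the in-state pool
Overall: the in-state pool 33/109 = 30.3%, the regular-round pool 39/69 = 56.5% → the regular-round pool
The in-state pool wins each department group but the regular-round pool wins overall — the comparison reverses. The in-state pool's applicants skew toward Education, which has a lower base rate.

No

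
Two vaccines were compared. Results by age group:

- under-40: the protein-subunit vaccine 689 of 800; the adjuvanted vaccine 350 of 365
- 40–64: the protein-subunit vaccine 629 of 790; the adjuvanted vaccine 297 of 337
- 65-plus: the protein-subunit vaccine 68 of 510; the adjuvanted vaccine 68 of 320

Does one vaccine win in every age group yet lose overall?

No

Under-40: the protein-subunit vaccine 689/800 = 86.1%, the adjuvanted vaccine 350/365 = 95.9% → the adjuvanted vaccine
40–64: the protein-subunit vaccine 629/790 = 79.6%, the adjuvanted vaccine 297/337 = 88.1% → the adjuvanted vaccine
65-plus: the protein-subunit vaccine 68/510 = 13.3%, the adjuvanted vaccine 68/320 = 21.2% → the adjuvanted vaccine
Overall: the protein-subunit vaccine 1386/2100 = 66.0%, the adjuvanted vaccine 715/1022 = 70.0% → the adjuvanted vaccine
The adjuvanted vaccine wins overall and in every age group — no reversal.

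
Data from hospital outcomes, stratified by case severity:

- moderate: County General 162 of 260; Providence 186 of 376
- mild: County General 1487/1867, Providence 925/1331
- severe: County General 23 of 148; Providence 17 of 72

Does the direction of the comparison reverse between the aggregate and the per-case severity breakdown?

No

Moderate: County General 162/260 = 62.3%, Providence 186/376 = 49.5% → County General
Mild: County General 1487/1867 = 79.6%, Providence 925/1331 = 69.5% → County General
Severe: County General 23/148 = 15.5%, Providence 17/72 = 23.6% → Providence
Overall: County General 1672/2275 = 73.5%, Providence 1128/1779 = 63.4% → County General
Neither sweeps: County General wins 2 of 3 groups, Providence wins 1. County General wins overall but not every group — no Simpson reversal.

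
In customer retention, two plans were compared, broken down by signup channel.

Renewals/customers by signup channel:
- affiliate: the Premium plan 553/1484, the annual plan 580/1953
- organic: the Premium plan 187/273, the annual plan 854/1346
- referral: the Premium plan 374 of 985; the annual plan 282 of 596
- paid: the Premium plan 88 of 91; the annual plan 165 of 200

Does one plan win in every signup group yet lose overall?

No

Affiliate: the Premium plan 553/1484 = 37.3%, the annual plan 580/1953 = 29.7% → the Premium plan
Organic: the Premium plan 187/273 = 68.5%, the annual plan 854/1346 = 63.4% → the Premium plan
Referral: the Premium plan 374/985 = 38.0%, the annual plan 282/596 = 47.3% → the annual plan
Paid: the Premium plan 88/91 = 96.7%, the annual plan 165/200 = 82.5% → the Premium plan
Overall: the Premium plan 1202/2833 = 42.4%, the annual plan 1881/4095 = 45.9% → the annual plan
Neither sweeps: the Premium plan wins 3 of 4 groups, the annual plan wins 1. The annual plan wins overall but not every group — no Simpson reversal.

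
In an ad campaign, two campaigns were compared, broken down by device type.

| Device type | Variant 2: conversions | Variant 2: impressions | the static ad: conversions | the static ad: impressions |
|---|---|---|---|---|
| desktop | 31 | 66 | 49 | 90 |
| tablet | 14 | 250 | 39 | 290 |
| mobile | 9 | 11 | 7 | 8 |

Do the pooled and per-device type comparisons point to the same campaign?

Desktop: Variant 2 31/66 = 47.0%, the static ad 49/90 = 54.4% → the static ad
Tablet: Variant 2 14/250 = 5.6%, the static ad 39/290 = 13.4% → the static ad
Mobile: Variant 2 9/11 = 81.8%, the static ad 7/8 = 87.5% → the static ad
Overall: Variant 2 54/327 = 16.5%, the static ad 95/388 = 24.5% → the static ad
The static ad wins overall and in every device group — no reversal.

Yes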